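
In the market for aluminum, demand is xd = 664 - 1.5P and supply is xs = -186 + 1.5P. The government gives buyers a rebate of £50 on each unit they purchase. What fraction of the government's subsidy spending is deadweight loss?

Pre-subsidy: 664 - 1.5P = -186 + 1.5P gives P* = 850/3, x* = 239.
With the rebate, buyers effectively pay Pb = Ps − 50, where Ps is the price sellers receive.
Demand in terms of Ps becomes xd = 664 − 1.5(Ps − 50) = 739 - 1.5Ps. Setting this equal to supply: 739 - 1.5Ps = -186 + 1.5Ps, so Ps = 925/3.
Buyers pay Pb = 925/3 − 50 = 775/3; x' = -186 + 1.5·(925/3) = 276.5.
ΔCS = ½(239 + 276.5)(850/3 − 775/3) = 6443.75; ΔPS = ½(239 + 276.5)(925/3 − 850/3) = 6443.75.
Government spending = 50 × 276.5 = 13825.
DWL = ½ × 50 × (276.5 − 239) = 937.5; fraction = 937.5 / 13825 = 75/1106.

DWL / government spending = 75/1106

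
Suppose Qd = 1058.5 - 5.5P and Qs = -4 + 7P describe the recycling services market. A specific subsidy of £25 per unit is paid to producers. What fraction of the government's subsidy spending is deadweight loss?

Pre-subsidy: 1058.5 - 5.5P = -4 + 7P gives P* = 85, Q* = 591.
With the subsidy, sellers receive Ps = Pb + 25 for each unit, where Pb is the price buyers pay.
Supply in terms of Pb becomes Qs = -4 + 7(Pb + 25) = 171 + 7Pb. Setting this equal to demand: 1058.5 - 5.5Pb = 171 + 7Pb, so Pb = 71.
Sellers receive Ps = 71 + 25 = 96; Q' = 1058.5 − 5.5·71 = 668.
ΔCS = ½(591 + 668)(85 − 71) = 8813; ΔPS = ½(591 + 668)(96 − 85) = 6924.5.
Government spending = 25 × 668 = 16700.
DWL = ½ × 25 × (668 − 591) = 962.5; fraction = 962.5 / 16700 = 77/1336.

DWL / government spending = 77/1336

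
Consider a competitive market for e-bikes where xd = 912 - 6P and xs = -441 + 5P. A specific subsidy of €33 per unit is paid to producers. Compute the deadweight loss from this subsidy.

Deadweight loss = €1485

Pre-subsidy: 912 - 6P = -441 + 5P gives P* = 123, x* = 174.
With the subsidy, sellers receive Ps = Pb + 33 for each unit, where Pb is the price buyers pay.
Supply in terms of Pb becomes xs = -441 + 5(Pb + 33) = -276 + 5Pb. Setting this equal to demand: 912 - 6Pb = -276 + 5Pb, so Pb = 108.
Sellers receive Ps = 108 + 33 = 141; x' = 912 − 6·108 = 264.
The subsidy expands output by 264 − 174 = 90 past the efficient level; on those units the gap between marginal cost and willingness to pay runs from 0 up to 33.
DWL = ½ × 33 × 90 = 1485.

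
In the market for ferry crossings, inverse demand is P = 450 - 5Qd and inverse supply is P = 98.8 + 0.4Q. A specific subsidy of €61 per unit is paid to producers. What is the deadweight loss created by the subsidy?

Deadweight loss = 18605/54

Pre-subsidy: 450 - 5Q = 98.8 + 0.4Q gives Q* = 1756/27 and P* = 3370/27.
With the subsidy, sellers receive Ps = Pb + 61 for each unit, where Pb is the price buyers pay.
On the curves, Pb = 450 - 5Q and Ps = 98.8 + 0.4Q; the wedge Ps − Pb = 61 gives 98.8 + 0.4Q − (450 - 5Q) = 61, so Q' = 229/3.
Then Pb = 450 − 5·(229/3) = 205/3 and Ps = 98.8 + 0.4·(229/3) = 388/3.
The subsidy expands output by 229/3 − 1756/27 = 305/27 past the efficient level; on those units the gap between marginal cost and willingness to pay runs from 0 up to 61.
DWL = ½ × 61 × 305/27 = 18605/54.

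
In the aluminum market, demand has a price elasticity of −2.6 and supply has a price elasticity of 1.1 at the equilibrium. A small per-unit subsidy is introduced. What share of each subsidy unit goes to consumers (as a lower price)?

For a small subsidy around the equilibrium, the benefit split depends on the relative slopes, which at a point are proportional to the elasticities.
Buyer share = εs/(εs + |εd|) = 1.1/(1.1 + 2.6) = 11/37; seller share = |εd|/(εs + |εd|) = 26/37.

Consumer share = 11/37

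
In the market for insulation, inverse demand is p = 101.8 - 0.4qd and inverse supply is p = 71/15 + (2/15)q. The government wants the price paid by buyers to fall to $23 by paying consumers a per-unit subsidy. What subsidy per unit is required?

At a buyer price of 23, quantity demanded is 254.5 − 2.5·23 = 197.
Sellers supply 197 only when they receive ps = 71/15 + (2/15)·197 = 31.
s = ps − pb = 31 − 23 = 8.

Required subsidy s = $8 per unit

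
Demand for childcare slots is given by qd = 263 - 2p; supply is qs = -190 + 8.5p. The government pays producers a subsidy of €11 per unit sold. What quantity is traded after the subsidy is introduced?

q' = 4085/21

Pre-subsidy: 263 - 2p = -190 + 8.5p gives p* = 302/7, q* = 1237/7.
With the subsidy, sellers receive ps = pb + 11 for each unit, where pb is the price buyers pay.
Supply in terms of pb becomes qs = -190 + 8.5(pb + 11) = -96.5 + 8.5pb. Setting this equal to demand: 263 - 2pb = -96.5 + 8.5pb, so pb = 719/21.
Sellers receive ps = 719/21 + 11 = 950/21; q' = 263 − 2·(719/21) = 4085/21.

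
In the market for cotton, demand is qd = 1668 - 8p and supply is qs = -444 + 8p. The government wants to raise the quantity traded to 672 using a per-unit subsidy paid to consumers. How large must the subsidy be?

Required subsidy s = 15 per unit

At q = 672, invert demand for the buyer price: pb = (1668 − 672)/8 = 124.5; invert supply for the seller price: ps = (672 − (-444))/8 = 139.5.
The subsidy must fill the gap: s = ps − pb = 139.5 − 124.5 = 15.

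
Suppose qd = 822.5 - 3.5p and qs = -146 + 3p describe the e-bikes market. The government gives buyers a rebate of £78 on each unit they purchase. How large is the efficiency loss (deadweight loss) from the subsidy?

Pre-subsidy: 822.5 - 3.5p = -146 + 3p gives p* = 149, q* = 301.
With the rebate, buyers effectively pay pb = ps − 78, where ps is the price sellers receive.
Demand in terms of ps becomes qd = 822.5 − 3.5(ps − 78) = 1095.5 - 3.5ps. Setting this equal to supply: 1095.5 - 3.5ps = -146 + 3ps, so ps = 191.
Buyers pay pb = 191 − 78 = 113; q' = -146 + 3·191 = 427.
The subsidy expands output by 427 − 301 = 126 past the efficient level; on those units the gap between marginal cost and willingness to pay runs from 0 up to 78.
DWL = ½ × 78 × 126 = 4914.

Deadweight loss = £4914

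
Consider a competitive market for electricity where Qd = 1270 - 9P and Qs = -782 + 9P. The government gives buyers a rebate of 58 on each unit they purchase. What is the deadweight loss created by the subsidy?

Deadweight loss = 7569

Pre-subsidy: 1270 - 9P = -782 + 9P gives P* = 114, Q* = 244.
With the rebate, buyers effectively pay Pb = Ps − 58, where Ps is the price sellers receive.
Demand in terms of Ps becomes Qd = 1270 − 9(Ps − 58) = 1792 - 9Ps. Setting this equal to supply: 1792 - 9Ps = -782 + 9Ps, so Ps = 143.
Buyers pay Pb = 143 − 58 = 85; Q' = -782 + 9·143 = 505.
The subsidy expands output by 505 − 244 = 261 past the efficient level; on those units the gap between marginal cost and willingness to pay runs from 0 up to 58.
DWL = ½ × 58 × 261 = 7569.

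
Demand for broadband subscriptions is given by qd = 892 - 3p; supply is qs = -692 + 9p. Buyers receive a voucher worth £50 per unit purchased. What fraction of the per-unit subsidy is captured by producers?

Producer share = 0.25

Pre-subsidy: 892 - 3p = -692 + 9p gives p* = 132, q* = 496.
With the rebate, buyers effectively pay pb = ps − 50, where ps is the price sellers receive.
Demand in terms of ps becomes qd = 892 − 3(ps − 50) = 1042 - 3ps. Setting this equal to supply: 1042 - 3ps = -692 + 9ps, so ps = 144.5.
Buyers pay pb = 144.5 − 50 = 94.5; q' = -692 + 9·144.5 = 608.5.
Buyers' price falls by p* − pb = 132 − 94.5 = 37.5; sellers' price rises by ps − p* = 144.5 − 132 = 12.5.
So producers capture 12.5/50 = 0.25 of each unit of subsidy.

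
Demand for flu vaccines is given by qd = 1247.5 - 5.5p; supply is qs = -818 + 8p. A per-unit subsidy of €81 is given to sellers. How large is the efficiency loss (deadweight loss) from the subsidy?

Pre-subsidy: 1247.5 - 5.5p = -818 + 8p gives p* = 153, q* = 406.
With the subsidy, sellers receive ps = pb + 81 for each unit, where pb is the price buyers pay.
Supply in terms of pb becomes qs = -818 + 8(pb + 81) = -170 + 8pb. Setting this equal to demand: 1247.5 - 5.5pb = -170 + 8pb, so pb = 105.
Sellers receive ps = 105 + 81 = 186; q' = 1247.5 − 5.5·105 = 670.
The subsidy expands output by 670 − 406 = 264 past the efficient level; on those units the gap between marginal cost and willingness to pay runs from 0 up to 81.
DWL = ½ × 81 × 264 = 10692.

Deadweight loss = €10692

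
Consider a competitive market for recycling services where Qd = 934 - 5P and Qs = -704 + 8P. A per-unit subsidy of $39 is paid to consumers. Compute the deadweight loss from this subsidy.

Pre-subsidy: 934 - 5P = -704 + 8P gives P* = 126, Q* = 304.
With the rebate, buyers effectively pay Pb = Ps − 39, where Ps is the price sellers receive.
Demand in terms of Ps becomes Qd = 934 − 5(Ps − 39) = 1129 - 5Ps. Setting this equal to supply: 1129 - 5Ps = -704 + 8Ps, so Ps = 141.
Buyers pay Pb = 141 − 39 = 102; Q' = -704 + 8·141 = 424.
The subsidy expands output by 424 − 304 = 120 past the efficient level; on those units the gap between marginal cost and willingness to pay runs from 0 up to 39.
DWL = ½ × 39 × 120 = 2340.

Deadweight loss = $2340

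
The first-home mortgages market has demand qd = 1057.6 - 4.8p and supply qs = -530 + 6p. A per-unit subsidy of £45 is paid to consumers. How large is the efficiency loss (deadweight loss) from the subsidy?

Deadweight loss = £2700

Pre-subsidy: 1057.6 - 4.8p = -530 + 6p gives p* = 147, q* = 352.
With the rebate, buyers effectively pay pb = ps − 45, where ps is the price sellers receive.
Demand in terms of ps becomes qd = 1057.6 − 4.8(ps − 45) = 1273.6 - 4.8ps. Setting this equal to supply: 1273.6 - 4.8ps = -530 + 6ps, so ps = 167.
Buyers pay pb = 167 − 45 = 122; q' = -530 + 6·167 = 472.
The subsidy expands output by 472 − 352 = 120 past the efficient level; on those units the gap between marginal cost and willingness to pay runs from 0 up to 45.
DWL = ½ × 45 × 120 = 2700.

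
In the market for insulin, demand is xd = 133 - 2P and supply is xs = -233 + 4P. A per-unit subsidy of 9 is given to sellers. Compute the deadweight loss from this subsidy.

Pre-subsidy: 133 - 2P = -233 + 4P gives P* = 61, x* = 11.
With the subsidy, sellers receive Ps = Pb + 9 for each unit, where Pb is the price buyers pay.
Supply in terms of Pb becomes xs = -233 + 4(Pb + 9) = -197 + 4Pb. Setting this equal to demand: 133 - 2Pb = -197 + 4Pb, so Pb = 55.
Sellers receive Ps = 55 + 9 = 64; x' = 133 − 2·55 = 23.
The subsidy expands output by 23 − 11 = 12 past the efficient level; on those units the gap between marginal cost and willingness to pay runs from 0 up to 9.
DWL = ½ × 9 × 12 = 54.

Deadweight loss = 54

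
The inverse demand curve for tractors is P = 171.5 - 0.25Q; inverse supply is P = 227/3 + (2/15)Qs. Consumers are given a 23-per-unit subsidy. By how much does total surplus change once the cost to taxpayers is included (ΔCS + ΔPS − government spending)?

Net change in total surplus = -690

Pre-subsidy: 171.5 - 0.25Q = 227/3 + (2/15)Q gives Q* = 250 and P* = 109.
With the rebate, buyers effectively pay Pb = Ps − 23, where Ps is the price sellers receive.
On the curves, Pb = 171.5 - 0.25Q and Ps = 227/3 + (2/15)Q; the wedge Ps − Pb = 23 gives 227/3 + (2/15)Q − (171.5 - 0.25Q) = 23, so Q' = 310.
Then Pb = 171.5 − 0.25·310 = 94 and Ps = 227/3 + (2/15)·310 = 117.
ΔCS = ½(250 + 310)(109 − 94) = 4200; ΔPS = ½(250 + 310)(117 − 109) = 2240.
Government spending = 23 × 310 = 7130.
Net change = 4200 + 2240 − 7130 = -690. The loss equals the DWL triangle ½·23·60.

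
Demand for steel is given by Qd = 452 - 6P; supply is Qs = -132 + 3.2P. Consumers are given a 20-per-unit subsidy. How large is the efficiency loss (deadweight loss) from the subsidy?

Pre-subsidy: 452 - 6P = -132 + 3.2P gives P* = 1460/23, Q* = 1636/23.
With the rebate, buyers effectively pay Pb = Ps − 20, where Ps is the price sellers receive.
Demand in terms of Ps becomes Qd = 452 − 6(Ps − 20) = 572 - 6Ps. Setting this equal to supply: 572 - 6Ps = -132 + 3.2Ps, so Ps = 1760/23.
Buyers pay Pb = 1760/23 − 20 = 1300/23; Q' = -132 + 3.2·(1760/23) = 2596/23.
The subsidy expands output by 2596/23 − 1636/23 = 960/23 past the efficient level; on those units the gap between marginal cost and willingness to pay runs from 0 up to 20.
DWL = ½ × 20 × 960/23 = 9600/23.

Deadweight loss = 9600/23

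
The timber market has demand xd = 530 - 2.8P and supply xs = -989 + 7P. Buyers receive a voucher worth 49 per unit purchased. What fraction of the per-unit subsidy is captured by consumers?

Consumer share = 5/7

Pre-subsidy: 530 - 2.8P = -989 + 7P gives P* = 155, x* = 96.
With the rebate, buyers effectively pay Pb = Ps − 49, where Ps is the price sellers receive.
Demand in terms of Ps becomes xd = 530 − 2.8(Ps − 49) = 667.2 - 2.8Ps. Setting this equal to supply: 667.2 - 2.8Ps = -989 + 7Ps, so Ps = 169.
Buyers pay Pb = 169 − 49 = 120; x' = -989 + 7·169 = 194.
Buyers' price falls by P* − Pb = 155 − 120 = 35; sellers' price rises by Ps − P* = 169 − 155 = 14.
So consumers capture 35/49 = 5/7 of each unit of subsidy.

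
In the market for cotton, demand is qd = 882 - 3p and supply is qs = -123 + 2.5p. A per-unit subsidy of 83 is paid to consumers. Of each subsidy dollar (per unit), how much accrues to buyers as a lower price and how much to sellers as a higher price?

Pre-subsidy: 882 - 3p = -123 + 2.5p gives p* = 2010/11, q* = 3672/11.
With the rebate, buyers effectively pay pb = ps − 83, where ps is the price sellers receive.
Demand in terms of ps becomes qd = 882 − 3(ps − 83) = 1131 - 3ps. Setting this equal to supply: 1131 - 3ps = -123 + 2.5ps, so ps = 228.
Buyers pay pb = 228 − 83 = 145; q' = -123 + 2.5·228 = 447.
Buyers' price falls by p* − pb = 2010/11 − 145 = 415/11; sellers' price rises by ps − p* = 228 − 2010/11 = 498/11.

Buyers gain 415/11 per unit; sellers gain 498/11 per unit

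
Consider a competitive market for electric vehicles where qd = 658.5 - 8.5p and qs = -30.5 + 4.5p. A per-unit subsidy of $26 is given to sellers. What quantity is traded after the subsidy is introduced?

q' = 284.5

Pre-subsidy: 658.5 - 8.5p = -30.5 + 4.5p gives p* = 53, q* = 208.
With the subsidy, sellers receive ps = pb + 26 for each unit, where pb is the price buyers pay.
Supply in terms of pb becomes qs = -30.5 + 4.5(pb + 26) = 86.5 + 4.5pb. Setting this equal to demand: 658.5 - 8.5pb = 86.5 + 4.5pb, so pb = 44.
Sellers receive ps = 44 + 26 = 70; q' = 658.5 − 8.5·44 = 284.5.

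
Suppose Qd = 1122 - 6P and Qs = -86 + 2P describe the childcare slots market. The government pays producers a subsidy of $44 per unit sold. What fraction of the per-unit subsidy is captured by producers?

Producer share = 0.75

Pre-subsidy: 1122 - 6P = -86 + 2P gives P* = 151, Q* = 216.
With the subsidy, sellers receive Ps = Pb + 44 for each unit, where Pb is the price buyers pay.
Supply in terms of Pb becomes Qs = -86 + 2(Pb + 44) = 2 + 2Pb. Setting this equal to demand: 1122 - 6Pb = 2 + 2Pb, so Pb = 140.
Sellers receive Ps = 140 + 44 = 184; Q' = 1122 − 6·140 = 282.
Buyers' price falls by P* − Pb = 151 − 140 = 11; sellers' price rises by Ps − P* = 184 − 151 = 33.
So producers capture 33/44 = 0.75 of each unit of subsidy.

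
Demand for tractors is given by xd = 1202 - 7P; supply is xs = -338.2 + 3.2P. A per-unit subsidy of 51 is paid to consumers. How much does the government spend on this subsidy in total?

Pre-subsidy: 1202 - 7P = -338.2 + 3.2P gives P* = 151, x* = 145.
With the rebate, buyers effectively pay Pb = Ps − 51, where Ps is the price sellers receive.
Demand in terms of Ps becomes xd = 1202 − 7(Ps − 51) = 1559 - 7Ps. Setting this equal to supply: 1559 - 7Ps = -338.2 + 3.2Ps, so Ps = 186.
Buyers pay Pb = 186 − 51 = 135; x' = -338.2 + 3.2·186 = 257.
Government outlay = subsidy × quantity = 51 × 257 = 13107.

Government cost = 13107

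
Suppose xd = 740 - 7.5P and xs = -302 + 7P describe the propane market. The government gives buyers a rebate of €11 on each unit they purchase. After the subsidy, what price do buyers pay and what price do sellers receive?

Buyers pay 1930/29; sellers receive 2249/29

Pre-subsidy: 740 - 7.5P = -302 + 7P gives P* = 2084/29, x* = 5830/29.
With the rebate, buyers effectively pay Pb = Ps − 11, where Ps is the price sellers receive.
Demand in terms of Ps becomes xd = 740 − 7.5(Ps − 11) = 822.5 - 7.5Ps. Setting this equal to supply: 822.5 - 7.5Ps = -302 + 7Ps, so Ps = 2249/29.
Buyers pay Pb = 2249/29 − 11 = 1930/29; x' = -302 + 7·(2249/29) = 6985/29.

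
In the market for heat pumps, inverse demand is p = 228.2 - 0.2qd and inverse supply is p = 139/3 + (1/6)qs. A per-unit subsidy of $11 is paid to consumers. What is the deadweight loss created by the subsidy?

Deadweight loss = $165

Pre-subsidy: 228.2 - 0.2q = 139/3 + (1/6)q gives q* = 496 and p* = 129.
With the rebate, buyers effectively pay pb = ps − 11, where ps is the price sellers receive.
On the curves, pb = 228.2 - 0.2q and ps = 139/3 + (1/6)q; the wedge ps − pb = 11 gives 139/3 + (1/6)q − (228.2 - 0.2q) = 11, so q' = 526.
Then pb = 228.2 − 0.2·526 = 123 and ps = 139/3 + (1/6)·526 = 134.
The subsidy expands output by 526 − 496 = 30 past the efficient level; on those units the gap between marginal cost and willingness to pay runs from 0 up to 11.
DWL = ½ × 11 × 30 = 165.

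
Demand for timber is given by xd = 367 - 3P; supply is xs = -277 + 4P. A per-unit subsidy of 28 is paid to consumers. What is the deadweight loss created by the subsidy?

Deadweight loss = 672

Pre-subsidy: 367 - 3P = -277 + 4P gives P* = 92, x* = 91.
With the rebate, buyers effectively pay Pb = Ps − 28, where Ps is the price sellers receive.
Demand in terms of Ps becomes xd = 367 − 3(Ps − 28) = 451 - 3Ps. Setting this equal to supply: 451 - 3Ps = -277 + 4Ps, so Ps = 104.
Buyers pay Pb = 104 − 28 = 76; x' = -277 + 4·104 = 139.
The subsidy expands output by 139 − 91 = 48 past the efficient level; on those units the gap between marginal cost and willingness to pay runs from 0 up to 28.
DWL = ½ × 28 × 48 = 672.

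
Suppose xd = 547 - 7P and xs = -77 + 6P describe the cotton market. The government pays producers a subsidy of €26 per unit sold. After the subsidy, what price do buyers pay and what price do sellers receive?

Pre-subsidy: 547 - 7P = -77 + 6P gives P* = 48, x* = 211.
With the subsidy, sellers receive Ps = Pb + 26 for each unit, where Pb is the price buyers pay.
Supply in terms of Pb becomes xs = -77 + 6(Pb + 26) = 79 + 6Pb. Setting this equal to demand: 547 - 7Pb = 79 + 6Pb, so Pb = 36.
Sellers receive Ps = 36 + 26 = 62; x' = 547 − 7·36 = 295.

Buyers pay €36; sellers receive €62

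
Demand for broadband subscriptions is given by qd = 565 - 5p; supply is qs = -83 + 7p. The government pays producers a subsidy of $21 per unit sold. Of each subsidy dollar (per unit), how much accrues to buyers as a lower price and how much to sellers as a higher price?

Buyers gain $12.25 per unit; sellers gain $8.75 per unit

Pre-subsidy: 565 - 5p = -83 + 7p gives p* = 54, q* = 295.
With the subsidy, sellers receive ps = pb + 21 for each unit, where pb is the price buyers pay.
Supply in terms of pb becomes qs = -83 + 7(pb + 21) = 64 + 7pb. Setting this equal to demand: 565 - 5pb = 64 + 7pb, so pb = 41.75.
Sellers receive ps = 41.75 + 21 = 62.75; q' = 565 − 5·41.75 = 356.25.
Buyers' price falls by p* − pb = 54 − 41.75 = 12.25; sellers' price rises by ps − p* = 62.75 − 54 = 8.75.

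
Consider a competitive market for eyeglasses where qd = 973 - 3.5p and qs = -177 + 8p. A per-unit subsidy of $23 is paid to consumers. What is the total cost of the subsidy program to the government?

Government cost = $15617

Pre-subsidy: 973 - 3.5p = -177 + 8p gives p* = 100, q* = 623.
With the rebate, buyers effectively pay pb = ps − 23, where ps is the price sellers receive.
Demand in terms of ps becomes qd = 973 − 3.5(ps − 23) = 1053.5 - 3.5ps. Setting this equal to supply: 1053.5 - 3.5ps = -177 + 8ps, so ps = 107.
Buyers pay pb = 107 − 23 = 84; q' = -177 + 8·107 = 679.
Government outlay = subsidy × quantity = 23 × 679 = 15617.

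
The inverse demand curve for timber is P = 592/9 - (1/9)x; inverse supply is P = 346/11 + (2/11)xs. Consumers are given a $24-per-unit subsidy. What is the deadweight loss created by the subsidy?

Pre-subsidy: 592/9 - (1/9)x = 346/11 + (2/11)x gives x* = 3398/29 and P* = 1530/29.
With the rebate, buyers effectively pay Pb = Ps − 24, where Ps is the price sellers receive.
On the curves, Pb = 592/9 - (1/9)x and Ps = 346/11 + (2/11)x; the wedge Ps − Pb = 24 gives 346/11 + (2/11)x − (592/9 - (1/9)x) = 24, so x' = 5774/29.
Then Pb = 592/9 − (1/9)·(5774/29) = 1266/29 and Ps = 346/11 + (2/11)·(5774/29) = 1962/29.
The subsidy expands output by 5774/29 − 3398/29 = 2376/29 past the efficient level; on those units the gap between marginal cost and willingness to pay runs from 0 up to 24.
DWL = ½ × 24 × 2376/29 = 28512/29.

Deadweight loss = 28512/29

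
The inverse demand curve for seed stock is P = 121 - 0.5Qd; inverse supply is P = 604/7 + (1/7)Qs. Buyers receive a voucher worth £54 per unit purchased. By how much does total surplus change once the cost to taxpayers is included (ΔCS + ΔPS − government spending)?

Net change in total surplus = -£2268

Pre-subsidy: 121 - 0.5Q = 604/7 + (1/7)Q gives Q* = 54 and P* = 94.
With the rebate, buyers effectively pay Pb = Ps − 54, where Ps is the price sellers receive.
On the curves, Pb = 121 - 0.5Q and Ps = 604/7 + (1/7)Q; the wedge Ps − Pb = 54 gives 604/7 + (1/7)Q − (121 - 0.5Q) = 54, so Q' = 138.
Then Pb = 121 − 0.5·138 = 52 and Ps = 604/7 + (1/7)·138 = 106.
ΔCS = ½(54 + 138)(94 − 52) = 4032; ΔPS = ½(54 + 138)(106 − 94) = 1152.
Government spending = 54 × 138 = 7452.
Net change = 4032 + 1152 − 7452 = -2268. The loss equals the DWL triangle ½·54·84.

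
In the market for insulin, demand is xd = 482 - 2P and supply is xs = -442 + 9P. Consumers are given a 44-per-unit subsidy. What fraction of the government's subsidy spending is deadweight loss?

Pre-subsidy: 482 - 2P = -442 + 9P gives P* = 84, x* = 314.
With the rebate, buyers effectively pay Pb = Ps − 44, where Ps is the price sellers receive.
Demand in terms of Ps becomes xd = 482 − 2(Ps − 44) = 570 - 2Ps. Setting this equal to supply: 570 - 2Ps = -442 + 9Ps, so Ps = 92.
Buyers pay Pb = 92 − 44 = 48; x' = -442 + 9·92 = 386.
ΔCS = ½(314 + 386)(84 − 48) = 12600; ΔPS = ½(314 + 386)(92 − 84) = 2800.
Government spending = 44 × 386 = 16984.
DWL = ½ × 44 × (386 − 314) = 1584; fraction = 1584 / 16984 = 18/193.

DWL / government spending = 18/193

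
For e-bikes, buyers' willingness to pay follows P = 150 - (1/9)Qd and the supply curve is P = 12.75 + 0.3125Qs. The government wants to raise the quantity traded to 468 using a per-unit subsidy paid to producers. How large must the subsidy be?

At Q = 468, from the demand curve buyers pay Pb = 150 − (1/9)·468 = 98; from the supply curve sellers need Ps = 12.75 + 0.3125·468 = 159.
The subsidy must fill the gap: s = Ps − Pb = 159 − 98 = 61.

Required subsidy s = 61 per unit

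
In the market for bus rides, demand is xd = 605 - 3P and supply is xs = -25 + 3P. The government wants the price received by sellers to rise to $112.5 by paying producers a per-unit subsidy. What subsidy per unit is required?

At a seller price of 112.5, quantity supplied is -25 + 3·112.5 = 312.5.
Buyers absorb 312.5 only when they pay Pb with 605 − 3·Pb = 312.5, i.e. Pb = 97.5.
s = Ps − Pb = 112.5 − 97.5 = 15.

Required subsidy s = $15 per unit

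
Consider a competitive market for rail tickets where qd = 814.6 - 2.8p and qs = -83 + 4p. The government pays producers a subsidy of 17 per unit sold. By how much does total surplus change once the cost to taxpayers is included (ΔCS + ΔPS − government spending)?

Net change in total surplus = -238

Pre-subsidy: 814.6 - 2.8p = -83 + 4p gives p* = 132, q* = 445.
With the subsidy, sellers receive ps = pb + 17 for each unit, where pb is the price buyers pay.
Supply in terms of pb becomes qs = -83 + 4(pb + 17) = -15 + 4pb. Setting this equal to demand: 814.6 - 2.8pb = -15 + 4pb, so pb = 122.
Sellers receive ps = 122 + 17 = 139; q' = 814.6 − 2.8·122 = 473.
ΔCS = ½(445 + 473)(132 − 122) = 4590; ΔPS = ½(445 + 473)(139 − 132) = 3213.
Government spending = 17 × 473 = 8041.
Net change = 4590 + 3213 − 8041 = -238. The loss equals the DWL triangle ½·17·28.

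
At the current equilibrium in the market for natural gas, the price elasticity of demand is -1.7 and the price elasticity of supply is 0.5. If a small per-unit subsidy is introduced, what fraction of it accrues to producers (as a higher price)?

For a small subsidy around the equilibrium, the benefit split depends on the relative slopes, which at a point are proportional to the elasticities.
Buyer share = εs/(εs + |εd|) = 0.5/(0.5 + 1.7) = 5/22; seller share = |εd|/(εs + |εd|) = 17/22.
So producers capture 17/22 of the subsidy.

Producer share = 17/22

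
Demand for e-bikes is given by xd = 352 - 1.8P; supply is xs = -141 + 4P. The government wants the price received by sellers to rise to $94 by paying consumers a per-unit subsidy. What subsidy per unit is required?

Required subsidy s = $29 per unit

At a seller price of 94, quantity supplied is -141 + 4·94 = 235.
Buyers absorb 235 only when they pay Pb with 352 − 1.8·Pb = 235, i.e. Pb = 65.
s = Ps − Pb = 94 − 65 = 29.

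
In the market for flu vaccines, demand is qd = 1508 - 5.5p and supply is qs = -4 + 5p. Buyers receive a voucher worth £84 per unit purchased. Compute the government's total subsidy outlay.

Government cost = £78624

Pre-subsidy: 1508 - 5.5p = -4 + 5p gives p* = 144, q* = 716.
With the rebate, buyers effectively pay pb = ps − 84, where ps is the price sellers receive.
Demand in terms of ps becomes qd = 1508 − 5.5(ps − 84) = 1970 - 5.5ps. Setting this equal to supply: 1970 - 5.5ps = -4 + 5ps, so ps = 188.
Buyers pay pb = 188 − 84 = 104; q' = -4 + 5·188 = 936.
Government outlay = subsidy × quantity = 84 × 936 = 78624.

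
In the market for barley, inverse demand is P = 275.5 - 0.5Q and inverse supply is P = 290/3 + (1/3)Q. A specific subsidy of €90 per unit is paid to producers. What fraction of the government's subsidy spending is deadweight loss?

Pre-subsidy: 275.5 - 0.5Q = 290/3 + (1/3)Q gives Q* = 214.6 and P* = 168.2.
With the subsidy, sellers receive Ps = Pb + 90 for each unit, where Pb is the price buyers pay.
On the curves, Pb = 275.5 - 0.5Q and Ps = 290/3 + (1/3)Q; the wedge Ps − Pb = 90 gives 290/3 + (1/3)Q − (275.5 - 0.5Q) = 90, so Q' = 322.6.
Then Pb = 275.5 − 0.5·322.6 = 114.2 and Ps = 290/3 + (1/3)·322.6 = 204.2.
ΔCS = ½(214.6 + 322.6)(168.2 − 114.2) = 14504.4; ΔPS = ½(214.6 + 322.6)(204.2 − 168.2) = 9669.6.
Government spending = 90 × 322.6 = 29034.
DWL = ½ × 90 × (322.6 − 214.6) = 4860; fraction = 4860 / 29034 = 270/1613.

DWL / government spending = 270/1613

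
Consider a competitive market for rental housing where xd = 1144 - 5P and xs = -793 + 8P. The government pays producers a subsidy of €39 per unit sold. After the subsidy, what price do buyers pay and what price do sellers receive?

Buyers pay €125; sellers receive €164

Pre-subsidy: 1144 - 5P = -793 + 8P gives P* = 149, x* = 399.
With the subsidy, sellers receive Ps = Pb + 39 for each unit, where Pb is the price buyers pay.
Supply in terms of Pb becomes xs = -793 + 8(Pb + 39) = -481 + 8Pb. Setting this equal to demand: 1144 - 5Pb = -481 + 8Pb, so Pb = 125.
Sellers receive Ps = 125 + 39 = 164; x' = 1144 − 5·125 = 519.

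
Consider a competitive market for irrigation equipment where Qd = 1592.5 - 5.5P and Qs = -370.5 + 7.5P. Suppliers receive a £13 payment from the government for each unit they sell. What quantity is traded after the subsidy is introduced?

Pre-subsidy: 1592.5 - 5.5P = -370.5 + 7.5P gives P* = 151, Q* = 762.
With the subsidy, sellers receive Ps = Pb + 13 for each unit, where Pb is the price buyers pay.
Supply in terms of Pb becomes Qs = -370.5 + 7.5(Pb + 13) = -273 + 7.5Pb. Setting this equal to demand: 1592.5 - 5.5Pb = -273 + 7.5Pb, so Pb = 143.5.
Sellers receive Ps = 143.5 + 13 = 156.5; Q' = 1592.5 − 5.5·143.5 = 803.25.

Q' = 803.25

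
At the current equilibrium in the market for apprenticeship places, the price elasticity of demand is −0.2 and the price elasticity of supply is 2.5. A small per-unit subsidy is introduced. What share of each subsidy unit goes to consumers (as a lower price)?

For a small subsidy around the equilibrium, the benefit split depends on the relative slopes, which at a point are proportional to the elasticities.
Buyer share = εs/(εs + |εd|) = 2.5/(2.5 + 0.2) = 25/27; seller share = |εd|/(εs + |εd|) = 2/27.

Consumer share = 25/27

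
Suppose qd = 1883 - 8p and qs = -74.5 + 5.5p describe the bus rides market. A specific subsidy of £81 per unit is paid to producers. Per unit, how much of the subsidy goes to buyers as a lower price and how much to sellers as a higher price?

Buyers gain £33 per unit; sellers gain £48 per unit

Pre-subsidy: 1883 - 8p = -74.5 + 5.5p gives p* = 145, q* = 723.
With the subsidy, sellers receive ps = pb + 81 for each unit, where pb is the price buyers pay.
Supply in terms of pb becomes qs = -74.5 + 5.5(pb + 81) = 371 + 5.5pb. Setting this equal to demand: 1883 - 8pb = 371 + 5.5pb, so pb = 112.
Sellers receive ps = 112 + 81 = 193; q' = 1883 − 8·112 = 987.
Buyers' price falls by p* − pb = 145 − 112 = 33; sellers' price rises by ps − p* = 193 − 145 = 48.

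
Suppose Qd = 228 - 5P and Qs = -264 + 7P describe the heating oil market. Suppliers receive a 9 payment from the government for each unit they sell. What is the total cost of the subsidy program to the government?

Government cost = 443.25

Pre-subsidy: 228 - 5P = -264 + 7P gives P* = 41, Q* = 23.
With the subsidy, sellers receive Ps = Pb + 9 for each unit, where Pb is the price buyers pay.
Supply in terms of Pb becomes Qs = -264 + 7(Pb + 9) = -201 + 7Pb. Setting this equal to demand: 228 - 5Pb = -201 + 7Pb, so Pb = 35.75.
Sellers receive Ps = 35.75 + 9 = 44.75; Q' = 228 − 5·35.75 = 49.25.
Government outlay = subsidy × quantity = 9 × 49.25 = 443.25.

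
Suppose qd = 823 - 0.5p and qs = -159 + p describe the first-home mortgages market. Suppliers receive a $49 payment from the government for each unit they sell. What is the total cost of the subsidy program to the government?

Pre-subsidy: 823 - 0.5p = -159 + p gives p* = 1964/3, q* = 1487/3.
With the subsidy, sellers receive ps = pb + 49 for each unit, where pb is the price buyers pay.
Supply in terms of pb becomes qs = -159 + 1(pb + 49) = -110 + pb. Setting this equal to demand: 823 - 0.5pb = -110 + pb, so pb = 622.
Sellers receive ps = 622 + 49 = 671; q' = 823 − 0.5·622 = 512.
Government outlay = subsidy × quantity = 49 × 512 = 25088.

Government cost = $25088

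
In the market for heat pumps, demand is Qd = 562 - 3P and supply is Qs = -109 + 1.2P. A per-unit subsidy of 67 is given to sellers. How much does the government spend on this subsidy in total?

Pre-subsidy: 562 - 3P = -109 + 1.2P gives P* = 3355/21, Q* = 579/7.
With the subsidy, sellers receive Ps = Pb + 67 for each unit, where Pb is the price buyers pay.
Supply in terms of Pb becomes Qs = -109 + 1.2(Pb + 67) = -28.6 + 1.2Pb. Setting this equal to demand: 562 - 3Pb = -28.6 + 1.2Pb, so Pb = 2953/21.
Sellers receive Ps = 2953/21 + 67 = 4360/21; Q' = 562 − 3·(2953/21) = 981/7.
Government outlay = subsidy × quantity = 67 × 981/7 = 65727/7.

Government cost = 65727/7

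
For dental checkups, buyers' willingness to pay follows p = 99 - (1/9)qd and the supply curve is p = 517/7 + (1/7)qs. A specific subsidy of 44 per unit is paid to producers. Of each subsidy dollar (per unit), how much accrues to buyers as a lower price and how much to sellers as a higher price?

Buyers gain 19.25 per unit; sellers gain 24.75 per unit

Pre-subsidy: 99 - (1/9)q = 517/7 + (1/7)q gives q* = 99 and p* = 88.
With the subsidy, sellers receive ps = pb + 44 for each unit, where pb is the price buyers pay.
On the curves, pb = 99 - (1/9)q and ps = 517/7 + (1/7)q; the wedge ps − pb = 44 gives 517/7 + (1/7)q − (99 - (1/9)q) = 44, so q' = 272.25.
Then pb = 99 − (1/9)·272.25 = 68.75 and ps = 517/7 + (1/7)·272.25 = 112.75.
Buyers' price falls by p* − pb = 88 − 68.75 = 19.25; sellers' price rises by ps − p* = 112.75 − 88 = 24.75.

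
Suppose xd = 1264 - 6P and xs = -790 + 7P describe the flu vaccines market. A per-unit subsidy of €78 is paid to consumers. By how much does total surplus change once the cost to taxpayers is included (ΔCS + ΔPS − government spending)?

Pre-subsidy: 1264 - 6P = -790 + 7P gives P* = 158, x* = 316.
With the rebate, buyers effectively pay Pb = Ps − 78, where Ps is the price sellers receive.
Demand in terms of Ps becomes xd = 1264 − 6(Ps − 78) = 1732 - 6Ps. Setting this equal to supply: 1732 - 6Ps = -790 + 7Ps, so Ps = 194.
Buyers pay Pb = 194 − 78 = 116; x' = -790 + 7·194 = 568.
ΔCS = ½(316 + 568)(158 − 116) = 18564; ΔPS = ½(316 + 568)(194 − 158) = 15912.
Government spending = 78 × 568 = 44304.
Net change = 18564 + 15912 − 44304 = -9828. The loss equals the DWL triangle ½·78·252.

Net change in total surplus = -€9828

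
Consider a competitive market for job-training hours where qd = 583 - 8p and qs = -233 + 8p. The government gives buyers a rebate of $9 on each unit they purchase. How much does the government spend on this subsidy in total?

Pre-subsidy: 583 - 8p = -233 + 8p gives p* = 51, q* = 175.
With the rebate, buyers effectively pay pb = ps − 9, where ps is the price sellers receive.
Demand in terms of ps becomes qd = 583 − 8(ps − 9) = 655 - 8ps. Setting this equal to supply: 655 - 8ps = -233 + 8ps, so ps = 55.5.
Buyers pay pb = 55.5 − 9 = 46.5; q' = -233 + 8·55.5 = 211.
Government outlay = subsidy × quantity = 9 × 211 = 1899.

Government cost = $1899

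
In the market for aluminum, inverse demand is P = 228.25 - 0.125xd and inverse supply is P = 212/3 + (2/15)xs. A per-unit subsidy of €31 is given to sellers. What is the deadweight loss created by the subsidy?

Deadweight loss = €1860

Pre-subsidy: 228.25 - 0.125x = 212/3 + (2/15)x gives x* = 610 and P* = 152.
With the subsidy, sellers receive Ps = Pb + 31 for each unit, where Pb is the price buyers pay.
On the curves, Pb = 228.25 - 0.125x and Ps = 212/3 + (2/15)x; the wedge Ps − Pb = 31 gives 212/3 + (2/15)x − (228.25 - 0.125x) = 31, so x' = 730.
Then Pb = 228.25 − 0.125·730 = 137 and Ps = 212/3 + (2/15)·730 = 168.
The subsidy expands output by 730 − 610 = 120 past the efficient level; on those units the gap between marginal cost and willingness to pay runs from 0 up to 31.
DWL = ½ × 31 × 120 = 1860.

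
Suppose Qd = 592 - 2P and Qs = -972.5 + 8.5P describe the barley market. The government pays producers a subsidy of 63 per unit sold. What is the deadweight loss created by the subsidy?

Deadweight loss = 3213

Pre-subsidy: 592 - 2P = -972.5 + 8.5P gives P* = 149, Q* = 294.
With the subsidy, sellers receive Ps = Pb + 63 for each unit, where Pb is the price buyers pay.
Supply in terms of Pb becomes Qs = -972.5 + 8.5(Pb + 63) = -437 + 8.5Pb. Setting this equal to demand: 592 - 2Pb = -437 + 8.5Pb, so Pb = 98.
Sellers receive Ps = 98 + 63 = 161; Q' = 592 − 2·98 = 396.
The subsidy expands output by 396 − 294 = 102 past the efficient level; on those units the gap between marginal cost and willingness to pay runs from 0 up to 63.
DWL = ½ × 63 × 102 = 3213.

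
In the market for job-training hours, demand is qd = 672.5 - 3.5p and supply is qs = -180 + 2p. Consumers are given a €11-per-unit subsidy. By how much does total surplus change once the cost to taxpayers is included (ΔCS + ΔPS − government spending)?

Net change in total surplus = -€77

Pre-subsidy: 672.5 - 3.5p = -180 + 2p gives p* = 155, q* = 130.
With the rebate, buyers effectively pay pb = ps − 11, where ps is the price sellers receive.
Demand in terms of ps becomes qd = 672.5 − 3.5(ps − 11) = 711 - 3.5ps. Setting this equal to supply: 711 - 3.5ps = -180 + 2ps, so ps = 162.
Buyers pay pb = 162 − 11 = 151; q' = -180 + 2·162 = 144.
ΔCS = ½(130 + 144)(155 − 151) = 548; ΔPS = ½(130 + 144)(162 − 155) = 959.
Government spending = 11 × 144 = 1584.
Net change = 548 + 959 − 1584 = -77. The loss equals the DWL triangle ½·11·14.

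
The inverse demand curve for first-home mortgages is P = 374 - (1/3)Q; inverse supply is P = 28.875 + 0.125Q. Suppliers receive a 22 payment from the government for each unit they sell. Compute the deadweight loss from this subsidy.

Deadweight loss = 528

Pre-subsidy: 374 - (1/3)Q = 28.875 + 0.125Q gives Q* = 753 and P* = 123.
With the subsidy, sellers receive Ps = Pb + 22 for each unit, where Pb is the price buyers pay.
On the curves, Pb = 374 - (1/3)Q and Ps = 28.875 + 0.125Q; the wedge Ps − Pb = 22 gives 28.875 + 0.125Q − (374 - (1/3)Q) = 22, so Q' = 801.
Then Pb = 374 − (1/3)·801 = 107 and Ps = 28.875 + 0.125·801 = 129.
The subsidy expands output by 801 − 753 = 48 past the efficient level; on those units the gap between marginal cost and willingness to pay runs from 0 up to 22.
DWL = ½ × 22 × 48 = 528.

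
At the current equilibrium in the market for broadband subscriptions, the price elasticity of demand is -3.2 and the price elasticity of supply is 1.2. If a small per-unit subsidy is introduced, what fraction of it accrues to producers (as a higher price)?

Producer share = 8/11

For a small subsidy around the equilibrium, the benefit split depends on the relative slopes, which at a point are proportional to the elasticities.
Buyer share = εs/(εs + |εd|) = 1.2/(1.2 + 3.2) = 3/11; seller share = |εd|/(εs + |εd|) = 8/11.
So producers capture 8/11 of the subsidy.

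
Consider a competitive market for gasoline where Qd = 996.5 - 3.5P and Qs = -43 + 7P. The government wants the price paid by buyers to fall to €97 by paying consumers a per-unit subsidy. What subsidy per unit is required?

Required subsidy s = €3 per unit

At a buyer price of 97, quantity demanded is 996.5 − 3.5·97 = 657.
Sellers supply 657 only when they receive Ps with -43 + 7·Ps = 657, i.e. Ps = 100.
s = Ps − Pb = 100 − 97 = 3.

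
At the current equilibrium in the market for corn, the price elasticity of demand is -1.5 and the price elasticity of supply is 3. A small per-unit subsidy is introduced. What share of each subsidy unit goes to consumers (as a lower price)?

Consumer share = 2/3

For a small subsidy around the equilibrium, the benefit split depends on the relative slopes, which at a point are proportional to the elasticities.
Buyer share = εs/(εs + |εd|) = 3/(3 + 1.5) = 2/3; seller share = |εd|/(εs + |εd|) = 1/3.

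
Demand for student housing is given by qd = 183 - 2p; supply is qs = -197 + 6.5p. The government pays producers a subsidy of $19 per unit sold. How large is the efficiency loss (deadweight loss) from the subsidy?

Deadweight loss = 4693/17

Pre-subsidy: 183 - 2p = -197 + 6.5p gives p* = 760/17, q* = 1591/17.
With the subsidy, sellers receive ps = pb + 19 for each unit, where pb is the price buyers pay.
Supply in terms of pb becomes qs = -197 + 6.5(pb + 19) = -73.5 + 6.5pb. Setting this equal to demand: 183 - 2pb = -73.5 + 6.5pb, so pb = 513/17.
Sellers receive ps = 513/17 + 19 = 836/17; q' = 183 − 2·(513/17) = 2085/17.
The subsidy expands output by 2085/17 − 1591/17 = 494/17 past the efficient level; on those units the gap between marginal cost and willingness to pay runs from 0 up to 19.
DWL = ½ × 19 × 494/17 = 4693/17.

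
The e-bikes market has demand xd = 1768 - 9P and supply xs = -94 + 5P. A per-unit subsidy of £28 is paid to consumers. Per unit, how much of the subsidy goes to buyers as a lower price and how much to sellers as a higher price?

Pre-subsidy: 1768 - 9P = -94 + 5P gives P* = 133, x* = 571.
With the rebate, buyers effectively pay Pb = Ps − 28, where Ps is the price sellers receive.
Demand in terms of Ps becomes xd = 1768 − 9(Ps − 28) = 2020 - 9Ps. Setting this equal to supply: 2020 - 9Ps = -94 + 5Ps, so Ps = 151.
Buyers pay Pb = 151 − 28 = 123; x' = -94 + 5·151 = 661.
Buyers' price falls by P* − Pb = 133 − 123 = 10; sellers' price rises by Ps − P* = 151 − 133 = 18.

Buyers gain £10 per unit; sellers gain £18 per unit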